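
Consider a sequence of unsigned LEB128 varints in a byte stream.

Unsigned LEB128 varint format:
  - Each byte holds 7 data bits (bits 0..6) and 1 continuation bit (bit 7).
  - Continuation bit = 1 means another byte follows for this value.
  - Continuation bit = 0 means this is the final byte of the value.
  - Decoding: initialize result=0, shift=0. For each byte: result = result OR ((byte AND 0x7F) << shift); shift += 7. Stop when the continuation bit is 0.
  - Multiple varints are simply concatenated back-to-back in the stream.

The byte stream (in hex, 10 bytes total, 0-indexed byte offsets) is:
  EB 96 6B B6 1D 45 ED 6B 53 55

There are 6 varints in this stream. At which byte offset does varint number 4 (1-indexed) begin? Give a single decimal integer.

Answer: 6

Derivation:
  byte[0]=0xEB cont=1 payload=0x6B=107: acc |= 107<<0 -> acc=107 shift=7
  byte[1]=0x96 cont=1 payload=0x16=22: acc |= 22<<7 -> acc=2923 shift=14
  byte[2]=0x6B cont=0 payload=0x6B=107: acc |= 107<<14 -> acc=1756011 shift=21 [end]
Varint 1: bytes[0:3] = EB 96 6B -> value 1756011 (3 byte(s))
  byte[3]=0xB6 cont=1 payload=0x36=54: acc |= 54<<0 -> acc=54 shift=7
  byte[4]=0x1D cont=0 payload=0x1D=29: acc |= 29<<7 -> acc=3766 shift=14 [end]
Varint 2: bytes[3:5] = B6 1D -> value 3766 (2 byte(s))
  byte[5]=0x45 cont=0 payload=0x45=69: acc |= 69<<0 -> acc=69 shift=7 [end]
Varint 3: bytes[5:6] = 45 -> value 69 (1 byte(s))
  byte[6]=0xED cont=1 payload=0x6D=109: acc |= 109<<0 -> acc=109 shift=7
  byte[7]=0x6B cont=0 payload=0x6B=107: acc |= 107<<7 -> acc=13805 shift=14 [end]
Varint 4: bytes[6:8] = ED 6B -> value 13805 (2 byte(s))
  byte[8]=0x53 cont=0 payload=0x53=83: acc |= 83<<0 -> acc=83 shift=7 [end]
Varint 5: bytes[8:9] = 53 -> value 83 (1 byte(s))
  byte[9]=0x55 cont=0 payload=0x55=85: acc |= 85<<0 -> acc=85 shift=7 [end]
Varint 6: bytes[9:10] = 55 -> value 85 (1 byte(s))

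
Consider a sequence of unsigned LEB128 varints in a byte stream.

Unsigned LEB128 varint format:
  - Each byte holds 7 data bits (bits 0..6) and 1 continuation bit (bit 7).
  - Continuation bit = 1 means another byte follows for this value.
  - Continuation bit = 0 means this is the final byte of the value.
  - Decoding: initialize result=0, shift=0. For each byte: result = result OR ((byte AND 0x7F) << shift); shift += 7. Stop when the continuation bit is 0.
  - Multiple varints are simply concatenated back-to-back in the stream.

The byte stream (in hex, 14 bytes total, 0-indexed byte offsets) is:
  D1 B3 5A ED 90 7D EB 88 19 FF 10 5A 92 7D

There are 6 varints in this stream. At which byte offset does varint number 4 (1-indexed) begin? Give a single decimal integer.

  byte[0]=0xD1 cont=1 payload=0x51=81: acc |= 81<<0 -> acc=81 shift=7
  byte[1]=0xB3 cont=1 payload=0x33=51: acc |= 51<<7 -> acc=6609 shift=14
  byte[2]=0x5A cont=0 payload=0x5A=90: acc |= 90<<14 -> acc=1481169 shift=21 [end]
Varint 1: bytes[0:3] = D1 B3 5A -> value 1481169 (3 byte(s))
  byte[3]=0xED cont=1 payload=0x6D=109: acc |= 109<<0 -> acc=109 shift=7
  byte[4]=0x90 cont=1 payload=0x10=16: acc |= 16<<7 -> acc=2157 shift=14
  byte[5]=0x7D cont=0 payload=0x7D=125: acc |= 125<<14 -> acc=2050157 shift=21 [end]
Varint 2: bytes[3:6] = ED 90 7D -> value 2050157 (3 byte(s))
  byte[6]=0xEB cont=1 payload=0x6B=107: acc |= 107<<0 -> acc=107 shift=7
  byte[7]=0x88 cont=1 payload=0x08=8: acc |= 8<<7 -> acc=1131 shift=14
  byte[8]=0x19 cont=0 payload=0x19=25: acc |= 25<<14 -> acc=410731 shift=21 [end]
Varint 3: bytes[6:9] = EB 88 19 -> value 410731 (3 byte(s))
  byte[9]=0xFF cont=1 payload=0x7F=127: acc |= 127<<0 -> acc=127 shift=7
  byte[10]=0x10 cont=0 payload=0x10=16: acc |= 16<<7 -> acc=2175 shift=14 [end]
Varint 4: bytes[9:11] = FF 10 -> value 2175 (2 byte(s))
  byte[11]=0x5A cont=0 payload=0x5A=90: acc |= 90<<0 -> acc=90 shift=7 [end]
Varint 5: bytes[11:12] = 5A -> value 90 (1 byte(s))
  byte[12]=0x92 cont=1 payload=0x12=18: acc |= 18<<0 -> acc=18 shift=7
  byte[13]=0x7D cont=0 payload=0x7D=125: acc |= 125<<7 -> acc=16018 shift=14 [end]
Varint 6: bytes[12:14] = 92 7D -> value 16018 (2 byte(s))

Answer: 9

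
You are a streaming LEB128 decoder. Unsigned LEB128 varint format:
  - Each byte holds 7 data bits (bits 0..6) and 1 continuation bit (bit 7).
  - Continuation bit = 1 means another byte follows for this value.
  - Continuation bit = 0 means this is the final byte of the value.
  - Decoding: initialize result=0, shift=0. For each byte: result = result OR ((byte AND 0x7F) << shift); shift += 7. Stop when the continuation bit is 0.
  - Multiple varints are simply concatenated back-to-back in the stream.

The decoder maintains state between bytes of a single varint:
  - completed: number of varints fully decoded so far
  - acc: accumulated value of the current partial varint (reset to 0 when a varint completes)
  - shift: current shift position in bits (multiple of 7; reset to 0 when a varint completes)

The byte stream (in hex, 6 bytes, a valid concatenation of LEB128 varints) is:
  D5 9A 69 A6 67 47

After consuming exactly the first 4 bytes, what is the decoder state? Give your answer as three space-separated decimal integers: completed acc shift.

Answer: 1 38 7

Derivation:
byte[0]=0xD5 cont=1 payload=0x55: acc |= 85<<0 -> completed=0 acc=85 shift=7
byte[1]=0x9A cont=1 payload=0x1A: acc |= 26<<7 -> completed=0 acc=3413 shift=14
byte[2]=0x69 cont=0 payload=0x69: varint #1 complete (value=1723733); reset -> completed=1 acc=0 shift=0
byte[3]=0xA6 cont=1 payload=0x26: acc |= 38<<0 -> completed=1 acc=38 shift=7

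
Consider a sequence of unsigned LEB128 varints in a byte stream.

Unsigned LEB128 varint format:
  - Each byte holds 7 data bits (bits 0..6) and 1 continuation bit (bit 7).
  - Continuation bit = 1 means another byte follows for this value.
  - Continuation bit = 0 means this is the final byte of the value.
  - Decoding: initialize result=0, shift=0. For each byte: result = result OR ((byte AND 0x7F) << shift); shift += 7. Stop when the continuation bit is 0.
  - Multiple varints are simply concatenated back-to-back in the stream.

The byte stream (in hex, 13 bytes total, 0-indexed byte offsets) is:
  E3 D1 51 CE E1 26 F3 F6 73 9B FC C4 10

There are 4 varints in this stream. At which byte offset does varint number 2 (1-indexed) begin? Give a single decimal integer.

Answer: 3

Derivation:
  byte[0]=0xE3 cont=1 payload=0x63=99: acc |= 99<<0 -> acc=99 shift=7
  byte[1]=0xD1 cont=1 payload=0x51=81: acc |= 81<<7 -> acc=10467 shift=14
  byte[2]=0x51 cont=0 payload=0x51=81: acc |= 81<<14 -> acc=1337571 shift=21 [end]
Varint 1: bytes[0:3] = E3 D1 51 -> value 1337571 (3 byte(s))
  byte[3]=0xCE cont=1 payload=0x4E=78: acc |= 78<<0 -> acc=78 shift=7
  byte[4]=0xE1 cont=1 payload=0x61=97: acc |= 97<<7 -> acc=12494 shift=14
  byte[5]=0x26 cont=0 payload=0x26=38: acc |= 38<<14 -> acc=635086 shift=21 [end]
Varint 2: bytes[3:6] = CE E1 26 -> value 635086 (3 byte(s))
  byte[6]=0xF3 cont=1 payload=0x73=115: acc |= 115<<0 -> acc=115 shift=7
  byte[7]=0xF6 cont=1 payload=0x76=118: acc |= 118<<7 -> acc=15219 shift=14
  byte[8]=0x73 cont=0 payload=0x73=115: acc |= 115<<14 -> acc=1899379 shift=21 [end]
Varint 3: bytes[6:9] = F3 F6 73 -> value 1899379 (3 byte(s))
  byte[9]=0x9B cont=1 payload=0x1B=27: acc |= 27<<0 -> acc=27 shift=7
  byte[10]=0xFC cont=1 payload=0x7C=124: acc |= 124<<7 -> acc=15899 shift=14
  byte[11]=0xC4 cont=1 payload=0x44=68: acc |= 68<<14 -> acc=1130011 shift=21
  byte[12]=0x10 cont=0 payload=0x10=16: acc |= 16<<21 -> acc=34684443 shift=28 [end]
Varint 4: bytes[9:13] = 9B FC C4 10 -> value 34684443 (4 byte(s))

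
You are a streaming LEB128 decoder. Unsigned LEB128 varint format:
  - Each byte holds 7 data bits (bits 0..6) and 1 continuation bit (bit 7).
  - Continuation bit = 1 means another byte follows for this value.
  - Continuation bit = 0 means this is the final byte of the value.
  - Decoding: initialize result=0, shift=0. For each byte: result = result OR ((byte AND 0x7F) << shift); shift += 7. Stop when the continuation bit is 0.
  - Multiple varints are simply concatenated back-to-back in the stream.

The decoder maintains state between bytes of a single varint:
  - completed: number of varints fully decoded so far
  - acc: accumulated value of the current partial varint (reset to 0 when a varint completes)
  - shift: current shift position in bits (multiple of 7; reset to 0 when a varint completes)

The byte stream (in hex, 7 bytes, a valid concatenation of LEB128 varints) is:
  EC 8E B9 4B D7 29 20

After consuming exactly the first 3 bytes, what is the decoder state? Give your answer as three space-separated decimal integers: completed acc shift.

Answer: 0 935788 21

Derivation:
byte[0]=0xEC cont=1 payload=0x6C: acc |= 108<<0 -> completed=0 acc=108 shift=7
byte[1]=0x8E cont=1 payload=0x0E: acc |= 14<<7 -> completed=0 acc=1900 shift=14
byte[2]=0xB9 cont=1 payload=0x39: acc |= 57<<14 -> completed=0 acc=935788 shift=21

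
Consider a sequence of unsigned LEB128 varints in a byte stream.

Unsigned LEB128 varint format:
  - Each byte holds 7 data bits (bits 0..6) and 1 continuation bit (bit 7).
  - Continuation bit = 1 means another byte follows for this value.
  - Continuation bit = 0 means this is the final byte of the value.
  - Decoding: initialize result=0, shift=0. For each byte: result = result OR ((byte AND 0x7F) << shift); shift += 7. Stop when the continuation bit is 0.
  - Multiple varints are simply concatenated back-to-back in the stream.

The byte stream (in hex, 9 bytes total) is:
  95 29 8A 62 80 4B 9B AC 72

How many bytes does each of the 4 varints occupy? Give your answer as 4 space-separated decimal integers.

  byte[0]=0x95 cont=1 payload=0x15=21: acc |= 21<<0 -> acc=21 shift=7
  byte[1]=0x29 cont=0 payload=0x29=41: acc |= 41<<7 -> acc=5269 shift=14 [end]
Varint 1: bytes[0:2] = 95 29 -> value 5269 (2 byte(s))
  byte[2]=0x8A cont=1 payload=0x0A=10: acc |= 10<<0 -> acc=10 shift=7
  byte[3]=0x62 cont=0 payload=0x62=98: acc |= 98<<7 -> acc=12554 shift=14 [end]
Varint 2: bytes[2:4] = 8A 62 -> value 12554 (2 byte(s))
  byte[4]=0x80 cont=1 payload=0x00=0: acc |= 0<<0 -> acc=0 shift=7
  byte[5]=0x4B cont=0 payload=0x4B=75: acc |= 75<<7 -> acc=9600 shift=14 [end]
Varint 3: bytes[4:6] = 80 4B -> value 9600 (2 byte(s))
  byte[6]=0x9B cont=1 payload=0x1B=27: acc |= 27<<0 -> acc=27 shift=7
  byte[7]=0xAC cont=1 payload=0x2C=44: acc |= 44<<7 -> acc=5659 shift=14
  byte[8]=0x72 cont=0 payload=0x72=114: acc |= 114<<14 -> acc=1873435 shift=21 [end]
Varint 4: bytes[6:9] = 9B AC 72 -> value 1873435 (3 byte(s))

Answer: 2 2 2 3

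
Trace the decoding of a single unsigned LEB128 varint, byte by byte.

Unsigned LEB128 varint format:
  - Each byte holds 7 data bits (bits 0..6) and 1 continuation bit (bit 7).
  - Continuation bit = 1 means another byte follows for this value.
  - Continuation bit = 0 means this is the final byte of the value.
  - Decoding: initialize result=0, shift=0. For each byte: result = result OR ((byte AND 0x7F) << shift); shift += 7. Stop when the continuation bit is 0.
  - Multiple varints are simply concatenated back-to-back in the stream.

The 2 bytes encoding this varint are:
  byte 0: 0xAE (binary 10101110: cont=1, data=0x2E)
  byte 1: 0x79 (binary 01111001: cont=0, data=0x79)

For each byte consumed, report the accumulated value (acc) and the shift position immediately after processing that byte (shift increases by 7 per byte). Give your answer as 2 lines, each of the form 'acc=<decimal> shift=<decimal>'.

byte 0=0xAE: payload=0x2E=46, contrib = 46<<0 = 46; acc -> 46, shift -> 7
byte 1=0x79: payload=0x79=121, contrib = 121<<7 = 15488; acc -> 15534, shift -> 14

Answer: acc=46 shift=7
acc=15534 shift=14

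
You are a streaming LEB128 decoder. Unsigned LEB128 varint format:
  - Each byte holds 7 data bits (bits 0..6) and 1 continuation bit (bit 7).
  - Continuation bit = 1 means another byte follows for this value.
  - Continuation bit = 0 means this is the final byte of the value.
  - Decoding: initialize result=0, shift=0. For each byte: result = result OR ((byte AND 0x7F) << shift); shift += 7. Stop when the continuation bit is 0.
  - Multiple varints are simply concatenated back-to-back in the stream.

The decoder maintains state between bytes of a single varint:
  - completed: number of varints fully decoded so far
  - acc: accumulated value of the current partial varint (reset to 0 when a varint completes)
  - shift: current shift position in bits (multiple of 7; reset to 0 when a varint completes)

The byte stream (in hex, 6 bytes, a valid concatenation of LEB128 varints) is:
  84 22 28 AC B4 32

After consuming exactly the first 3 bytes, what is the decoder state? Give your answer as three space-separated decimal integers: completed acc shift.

byte[0]=0x84 cont=1 payload=0x04: acc |= 4<<0 -> completed=0 acc=4 shift=7
byte[1]=0x22 cont=0 payload=0x22: varint #1 complete (value=4356); reset -> completed=1 acc=0 shift=0
byte[2]=0x28 cont=0 payload=0x28: varint #2 complete (value=40); reset -> completed=2 acc=0 shift=0

Answer: 2 0 0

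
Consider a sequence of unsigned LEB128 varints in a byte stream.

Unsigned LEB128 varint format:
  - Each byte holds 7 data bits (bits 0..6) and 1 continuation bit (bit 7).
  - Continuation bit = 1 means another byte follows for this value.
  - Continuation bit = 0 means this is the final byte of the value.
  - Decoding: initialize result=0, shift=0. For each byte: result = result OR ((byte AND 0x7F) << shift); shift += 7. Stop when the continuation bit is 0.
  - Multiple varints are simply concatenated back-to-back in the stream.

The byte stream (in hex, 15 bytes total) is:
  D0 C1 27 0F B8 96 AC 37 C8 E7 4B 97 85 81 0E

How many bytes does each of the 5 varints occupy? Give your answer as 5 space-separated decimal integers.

  byte[0]=0xD0 cont=1 payload=0x50=80: acc |= 80<<0 -> acc=80 shift=7
  byte[1]=0xC1 cont=1 payload=0x41=65: acc |= 65<<7 -> acc=8400 shift=14
  byte[2]=0x27 cont=0 payload=0x27=39: acc |= 39<<14 -> acc=647376 shift=21 [end]
Varint 1: bytes[0:3] = D0 C1 27 -> value 647376 (3 byte(s))
  byte[3]=0x0F cont=0 payload=0x0F=15: acc |= 15<<0 -> acc=15 shift=7 [end]
Varint 2: bytes[3:4] = 0F -> value 15 (1 byte(s))
  byte[4]=0xB8 cont=1 payload=0x38=56: acc |= 56<<0 -> acc=56 shift=7
  byte[5]=0x96 cont=1 payload=0x16=22: acc |= 22<<7 -> acc=2872 shift=14
  byte[6]=0xAC cont=1 payload=0x2C=44: acc |= 44<<14 -> acc=723768 shift=21
  byte[7]=0x37 cont=0 payload=0x37=55: acc |= 55<<21 -> acc=116067128 shift=28 [end]
Varint 3: bytes[4:8] = B8 96 AC 37 -> value 116067128 (4 byte(s))
  byte[8]=0xC8 cont=1 payload=0x48=72: acc |= 72<<0 -> acc=72 shift=7
  byte[9]=0xE7 cont=1 payload=0x67=103: acc |= 103<<7 -> acc=13256 shift=14
  byte[10]=0x4B cont=0 payload=0x4B=75: acc |= 75<<14 -> acc=1242056 shift=21 [end]
Varint 4: bytes[8:11] = C8 E7 4B -> value 1242056 (3 byte(s))
  byte[11]=0x97 cont=1 payload=0x17=23: acc |= 23<<0 -> acc=23 shift=7
  byte[12]=0x85 cont=1 payload=0x05=5: acc |= 5<<7 -> acc=663 shift=14
  byte[13]=0x81 cont=1 payload=0x01=1: acc |= 1<<14 -> acc=17047 shift=21
  byte[14]=0x0E cont=0 payload=0x0E=14: acc |= 14<<21 -> acc=29377175 shift=28 [end]
Varint 5: bytes[11:15] = 97 85 81 0E -> value 29377175 (4 byte(s))

Answer: 3 1 4 3 4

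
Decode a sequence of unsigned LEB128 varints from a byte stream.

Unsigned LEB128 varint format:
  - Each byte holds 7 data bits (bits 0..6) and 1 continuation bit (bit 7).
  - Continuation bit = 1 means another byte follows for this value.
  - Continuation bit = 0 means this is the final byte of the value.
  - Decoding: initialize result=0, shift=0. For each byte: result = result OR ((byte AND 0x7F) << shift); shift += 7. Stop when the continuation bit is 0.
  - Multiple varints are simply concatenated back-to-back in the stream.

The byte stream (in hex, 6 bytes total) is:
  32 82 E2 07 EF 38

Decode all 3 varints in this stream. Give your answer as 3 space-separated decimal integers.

  byte[0]=0x32 cont=0 payload=0x32=50: acc |= 50<<0 -> acc=50 shift=7 [end]
Varint 1: bytes[0:1] = 32 -> value 50 (1 byte(s))
  byte[1]=0x82 cont=1 payload=0x02=2: acc |= 2<<0 -> acc=2 shift=7
  byte[2]=0xE2 cont=1 payload=0x62=98: acc |= 98<<7 -> acc=12546 shift=14
  byte[3]=0x07 cont=0 payload=0x07=7: acc |= 7<<14 -> acc=127234 shift=21 [end]
Varint 2: bytes[1:4] = 82 E2 07 -> value 127234 (3 byte(s))
  byte[4]=0xEF cont=1 payload=0x6F=111: acc |= 111<<0 -> acc=111 shift=7
  byte[5]=0x38 cont=0 payload=0x38=56: acc |= 56<<7 -> acc=7279 shift=14 [end]
Varint 3: bytes[4:6] = EF 38 -> value 7279 (2 byte(s))

Answer: 50 127234 7279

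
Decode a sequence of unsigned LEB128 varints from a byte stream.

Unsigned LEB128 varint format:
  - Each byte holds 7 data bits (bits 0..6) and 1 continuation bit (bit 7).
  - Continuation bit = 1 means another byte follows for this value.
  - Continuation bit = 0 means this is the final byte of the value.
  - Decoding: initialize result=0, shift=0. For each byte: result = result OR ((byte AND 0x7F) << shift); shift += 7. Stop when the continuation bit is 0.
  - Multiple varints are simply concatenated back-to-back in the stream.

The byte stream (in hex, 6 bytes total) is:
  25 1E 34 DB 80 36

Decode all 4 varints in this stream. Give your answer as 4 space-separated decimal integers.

Answer: 37 30 52 884827

Derivation:
  byte[0]=0x25 cont=0 payload=0x25=37: acc |= 37<<0 -> acc=37 shift=7 [end]
Varint 1: bytes[0:1] = 25 -> value 37 (1 byte(s))
  byte[1]=0x1E cont=0 payload=0x1E=30: acc |= 30<<0 -> acc=30 shift=7 [end]
Varint 2: bytes[1:2] = 1E -> value 30 (1 byte(s))
  byte[2]=0x34 cont=0 payload=0x34=52: acc |= 52<<0 -> acc=52 shift=7 [end]
Varint 3: bytes[2:3] = 34 -> value 52 (1 byte(s))
  byte[3]=0xDB cont=1 payload=0x5B=91: acc |= 91<<0 -> acc=91 shift=7
  byte[4]=0x80 cont=1 payload=0x00=0: acc |= 0<<7 -> acc=91 shift=14
  byte[5]=0x36 cont=0 payload=0x36=54: acc |= 54<<14 -> acc=884827 shift=21 [end]
Varint 4: bytes[3:6] = DB 80 36 -> value 884827 (3 byte(s))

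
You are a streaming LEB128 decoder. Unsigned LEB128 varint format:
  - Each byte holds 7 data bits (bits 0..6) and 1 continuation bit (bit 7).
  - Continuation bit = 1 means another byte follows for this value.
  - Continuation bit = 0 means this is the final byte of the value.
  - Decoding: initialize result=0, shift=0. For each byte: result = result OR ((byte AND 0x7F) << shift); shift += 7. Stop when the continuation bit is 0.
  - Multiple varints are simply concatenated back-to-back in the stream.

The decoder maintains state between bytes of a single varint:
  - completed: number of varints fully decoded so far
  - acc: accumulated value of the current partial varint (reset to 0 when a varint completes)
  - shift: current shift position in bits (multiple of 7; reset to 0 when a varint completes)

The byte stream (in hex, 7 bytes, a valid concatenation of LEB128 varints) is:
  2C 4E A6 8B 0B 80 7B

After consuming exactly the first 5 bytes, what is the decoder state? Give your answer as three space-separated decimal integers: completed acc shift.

byte[0]=0x2C cont=0 payload=0x2C: varint #1 complete (value=44); reset -> completed=1 acc=0 shift=0
byte[1]=0x4E cont=0 payload=0x4E: varint #2 complete (value=78); reset -> completed=2 acc=0 shift=0
byte[2]=0xA6 cont=1 payload=0x26: acc |= 38<<0 -> completed=2 acc=38 shift=7
byte[3]=0x8B cont=1 payload=0x0B: acc |= 11<<7 -> completed=2 acc=1446 shift=14
byte[4]=0x0B cont=0 payload=0x0B: varint #3 complete (value=181670); reset -> completed=3 acc=0 shift=0

Answer: 3 0 0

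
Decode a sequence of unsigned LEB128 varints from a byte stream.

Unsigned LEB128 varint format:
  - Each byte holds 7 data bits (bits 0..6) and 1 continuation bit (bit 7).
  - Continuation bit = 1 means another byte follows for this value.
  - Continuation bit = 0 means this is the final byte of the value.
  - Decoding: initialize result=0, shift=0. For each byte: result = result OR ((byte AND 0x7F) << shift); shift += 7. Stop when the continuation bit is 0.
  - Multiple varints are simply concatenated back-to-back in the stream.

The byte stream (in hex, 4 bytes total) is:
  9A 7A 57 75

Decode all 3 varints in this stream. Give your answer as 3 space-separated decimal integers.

Answer: 15642 87 117

Derivation:
  byte[0]=0x9A cont=1 payload=0x1A=26: acc |= 26<<0 -> acc=26 shift=7
  byte[1]=0x7A cont=0 payload=0x7A=122: acc |= 122<<7 -> acc=15642 shift=14 [end]
Varint 1: bytes[0:2] = 9A 7A -> value 15642 (2 byte(s))
  byte[2]=0x57 cont=0 payload=0x57=87: acc |= 87<<0 -> acc=87 shift=7 [end]
Varint 2: bytes[2:3] = 57 -> value 87 (1 byte(s))
  byte[3]=0x75 cont=0 payload=0x75=117: acc |= 117<<0 -> acc=117 shift=7 [end]
Varint 3: bytes[3:4] = 75 -> value 117 (1 byte(s))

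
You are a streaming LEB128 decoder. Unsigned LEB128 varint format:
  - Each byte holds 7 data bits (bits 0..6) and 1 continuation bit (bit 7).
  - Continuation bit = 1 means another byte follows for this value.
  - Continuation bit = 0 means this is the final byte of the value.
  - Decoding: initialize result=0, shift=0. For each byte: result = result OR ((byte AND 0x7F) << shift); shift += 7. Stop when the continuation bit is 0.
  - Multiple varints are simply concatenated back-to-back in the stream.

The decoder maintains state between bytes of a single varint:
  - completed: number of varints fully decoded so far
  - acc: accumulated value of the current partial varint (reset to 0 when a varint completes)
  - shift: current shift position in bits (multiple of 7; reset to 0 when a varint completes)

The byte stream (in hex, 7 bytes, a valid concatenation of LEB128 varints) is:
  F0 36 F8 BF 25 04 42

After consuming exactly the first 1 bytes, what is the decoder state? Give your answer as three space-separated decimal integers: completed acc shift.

Answer: 0 112 7

Derivation:
byte[0]=0xF0 cont=1 payload=0x70: acc |= 112<<0 -> completed=0 acc=112 shift=7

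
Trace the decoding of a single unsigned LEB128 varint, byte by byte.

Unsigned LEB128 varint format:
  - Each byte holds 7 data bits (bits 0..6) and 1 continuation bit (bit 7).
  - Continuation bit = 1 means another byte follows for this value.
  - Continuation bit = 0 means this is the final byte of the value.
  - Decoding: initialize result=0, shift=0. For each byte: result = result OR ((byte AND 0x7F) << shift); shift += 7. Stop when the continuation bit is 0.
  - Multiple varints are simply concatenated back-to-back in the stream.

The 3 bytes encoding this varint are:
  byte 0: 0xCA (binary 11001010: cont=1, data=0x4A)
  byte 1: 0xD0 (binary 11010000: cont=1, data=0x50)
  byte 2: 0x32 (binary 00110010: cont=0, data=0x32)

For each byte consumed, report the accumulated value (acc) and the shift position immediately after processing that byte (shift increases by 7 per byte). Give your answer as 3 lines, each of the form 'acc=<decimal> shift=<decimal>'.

byte 0=0xCA: payload=0x4A=74, contrib = 74<<0 = 74; acc -> 74, shift -> 7
byte 1=0xD0: payload=0x50=80, contrib = 80<<7 = 10240; acc -> 10314, shift -> 14
byte 2=0x32: payload=0x32=50, contrib = 50<<14 = 819200; acc -> 829514, shift -> 21

Answer: acc=74 shift=7
acc=10314 shift=14
acc=829514 shift=21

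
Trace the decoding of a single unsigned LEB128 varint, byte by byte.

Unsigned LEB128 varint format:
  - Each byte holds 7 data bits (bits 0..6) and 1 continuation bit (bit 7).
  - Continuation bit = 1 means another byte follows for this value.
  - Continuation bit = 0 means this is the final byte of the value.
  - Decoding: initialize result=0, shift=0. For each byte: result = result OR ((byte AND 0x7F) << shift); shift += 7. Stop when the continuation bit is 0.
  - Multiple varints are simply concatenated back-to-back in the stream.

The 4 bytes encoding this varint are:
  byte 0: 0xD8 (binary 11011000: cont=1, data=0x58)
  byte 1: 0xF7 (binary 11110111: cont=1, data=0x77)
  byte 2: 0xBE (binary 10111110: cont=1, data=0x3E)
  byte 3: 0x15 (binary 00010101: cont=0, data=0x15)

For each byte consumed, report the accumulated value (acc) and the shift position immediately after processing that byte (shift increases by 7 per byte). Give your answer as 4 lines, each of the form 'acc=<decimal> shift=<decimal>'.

Answer: acc=88 shift=7
acc=15320 shift=14
acc=1031128 shift=21
acc=45071320 shift=28

Derivation:
byte 0=0xD8: payload=0x58=88, contrib = 88<<0 = 88; acc -> 88, shift -> 7
byte 1=0xF7: payload=0x77=119, contrib = 119<<7 = 15232; acc -> 15320, shift -> 14
byte 2=0xBE: payload=0x3E=62, contrib = 62<<14 = 1015808; acc -> 1031128, shift -> 21
byte 3=0x15: payload=0x15=21, contrib = 21<<21 = 44040192; acc -> 45071320, shift -> 28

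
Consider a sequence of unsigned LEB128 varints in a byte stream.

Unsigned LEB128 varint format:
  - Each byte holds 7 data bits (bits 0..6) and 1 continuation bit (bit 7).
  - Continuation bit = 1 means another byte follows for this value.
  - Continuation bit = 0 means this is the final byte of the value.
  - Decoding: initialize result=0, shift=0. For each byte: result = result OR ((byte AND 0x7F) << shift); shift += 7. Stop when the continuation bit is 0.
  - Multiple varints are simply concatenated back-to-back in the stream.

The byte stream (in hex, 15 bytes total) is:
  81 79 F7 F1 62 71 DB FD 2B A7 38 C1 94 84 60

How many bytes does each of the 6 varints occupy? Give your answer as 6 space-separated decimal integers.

  byte[0]=0x81 cont=1 payload=0x01=1: acc |= 1<<0 -> acc=1 shift=7
  byte[1]=0x79 cont=0 payload=0x79=121: acc |= 121<<7 -> acc=15489 shift=14 [end]
Varint 1: bytes[0:2] = 81 79 -> value 15489 (2 byte(s))
  byte[2]=0xF7 cont=1 payload=0x77=119: acc |= 119<<0 -> acc=119 shift=7
  byte[3]=0xF1 cont=1 payload=0x71=113: acc |= 113<<7 -> acc=14583 shift=14
  byte[4]=0x62 cont=0 payload=0x62=98: acc |= 98<<14 -> acc=1620215 shift=21 [end]
Varint 2: bytes[2:5] = F7 F1 62 -> value 1620215 (3 byte(s))
  byte[5]=0x71 cont=0 payload=0x71=113: acc |= 113<<0 -> acc=113 shift=7 [end]
Varint 3: bytes[5:6] = 71 -> value 113 (1 byte(s))
  byte[6]=0xDB cont=1 payload=0x5B=91: acc |= 91<<0 -> acc=91 shift=7
  byte[7]=0xFD cont=1 payload=0x7D=125: acc |= 125<<7 -> acc=16091 shift=14
  byte[8]=0x2B cont=0 payload=0x2B=43: acc |= 43<<14 -> acc=720603 shift=21 [end]
Varint 4: bytes[6:9] = DB FD 2B -> value 720603 (3 byte(s))
  byte[9]=0xA7 cont=1 payload=0x27=39: acc |= 39<<0 -> acc=39 shift=7
  byte[10]=0x38 cont=0 payload=0x38=56: acc |= 56<<7 -> acc=7207 shift=14 [end]
Varint 5: bytes[9:11] = A7 38 -> value 7207 (2 byte(s))
  byte[11]=0xC1 cont=1 payload=0x41=65: acc |= 65<<0 -> acc=65 shift=7
  byte[12]=0x94 cont=1 payload=0x14=20: acc |= 20<<7 -> acc=2625 shift=14
  byte[13]=0x84 cont=1 payload=0x04=4: acc |= 4<<14 -> acc=68161 shift=21
  byte[14]=0x60 cont=0 payload=0x60=96: acc |= 96<<21 -> acc=201394753 shift=28 [end]
Varint 6: bytes[11:15] = C1 94 84 60 -> value 201394753 (4 byte(s))

Answer: 2 3 1 3 2 4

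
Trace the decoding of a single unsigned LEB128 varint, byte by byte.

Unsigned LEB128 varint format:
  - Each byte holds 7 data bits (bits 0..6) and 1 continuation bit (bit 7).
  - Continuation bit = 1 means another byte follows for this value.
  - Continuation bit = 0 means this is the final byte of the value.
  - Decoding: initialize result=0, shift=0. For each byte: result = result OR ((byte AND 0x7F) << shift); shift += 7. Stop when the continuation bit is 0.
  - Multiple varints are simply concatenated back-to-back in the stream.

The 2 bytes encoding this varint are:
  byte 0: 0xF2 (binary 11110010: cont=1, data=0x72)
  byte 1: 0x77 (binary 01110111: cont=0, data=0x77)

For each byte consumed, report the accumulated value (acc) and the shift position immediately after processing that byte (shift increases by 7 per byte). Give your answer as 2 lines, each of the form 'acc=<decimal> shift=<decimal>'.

Answer: acc=114 shift=7
acc=15346 shift=14

Derivation:
byte 0=0xF2: payload=0x72=114, contrib = 114<<0 = 114; acc -> 114, shift -> 7
byte 1=0x77: payload=0x77=119, contrib = 119<<7 = 15232; acc -> 15346, shift -> 14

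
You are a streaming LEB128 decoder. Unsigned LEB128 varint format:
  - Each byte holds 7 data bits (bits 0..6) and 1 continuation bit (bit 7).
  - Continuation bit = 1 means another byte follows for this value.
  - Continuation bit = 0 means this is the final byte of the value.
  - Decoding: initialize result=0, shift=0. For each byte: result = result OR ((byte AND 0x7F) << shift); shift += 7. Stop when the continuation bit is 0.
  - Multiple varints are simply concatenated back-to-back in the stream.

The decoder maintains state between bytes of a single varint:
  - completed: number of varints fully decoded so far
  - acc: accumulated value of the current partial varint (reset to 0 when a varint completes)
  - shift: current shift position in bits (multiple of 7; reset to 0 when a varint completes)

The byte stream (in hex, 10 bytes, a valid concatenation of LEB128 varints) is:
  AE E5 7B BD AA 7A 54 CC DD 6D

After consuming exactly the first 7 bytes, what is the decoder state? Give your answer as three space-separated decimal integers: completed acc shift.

byte[0]=0xAE cont=1 payload=0x2E: acc |= 46<<0 -> completed=0 acc=46 shift=7
byte[1]=0xE5 cont=1 payload=0x65: acc |= 101<<7 -> completed=0 acc=12974 shift=14
byte[2]=0x7B cont=0 payload=0x7B: varint #1 complete (value=2028206); reset -> completed=1 acc=0 shift=0
byte[3]=0xBD cont=1 payload=0x3D: acc |= 61<<0 -> completed=1 acc=61 shift=7
byte[4]=0xAA cont=1 payload=0x2A: acc |= 42<<7 -> completed=1 acc=5437 shift=14
byte[5]=0x7A cont=0 payload=0x7A: varint #2 complete (value=2004285); reset -> completed=2 acc=0 shift=0
byte[6]=0x54 cont=0 payload=0x54: varint #3 complete (value=84); reset -> completed=3 acc=0 shift=0

Answer: 3 0 0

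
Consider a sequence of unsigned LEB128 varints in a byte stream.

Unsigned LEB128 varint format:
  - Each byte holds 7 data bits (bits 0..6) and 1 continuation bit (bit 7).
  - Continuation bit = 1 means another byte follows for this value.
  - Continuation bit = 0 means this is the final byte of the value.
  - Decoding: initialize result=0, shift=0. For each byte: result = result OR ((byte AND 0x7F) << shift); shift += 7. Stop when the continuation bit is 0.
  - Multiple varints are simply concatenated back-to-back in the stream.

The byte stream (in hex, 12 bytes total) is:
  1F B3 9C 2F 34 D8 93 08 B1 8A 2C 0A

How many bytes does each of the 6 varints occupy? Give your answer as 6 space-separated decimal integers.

  byte[0]=0x1F cont=0 payload=0x1F=31: acc |= 31<<0 -> acc=31 shift=7 [end]
Varint 1: bytes[0:1] = 1F -> value 31 (1 byte(s))
  byte[1]=0xB3 cont=1 payload=0x33=51: acc |= 51<<0 -> acc=51 shift=7
  byte[2]=0x9C cont=1 payload=0x1C=28: acc |= 28<<7 -> acc=3635 shift=14
  byte[3]=0x2F cont=0 payload=0x2F=47: acc |= 47<<14 -> acc=773683 shift=21 [end]
Varint 2: bytes[1:4] = B3 9C 2F -> value 773683 (3 byte(s))
  byte[4]=0x34 cont=0 payload=0x34=52: acc |= 52<<0 -> acc=52 shift=7 [end]
Varint 3: bytes[4:5] = 34 -> value 52 (1 byte(s))
  byte[5]=0xD8 cont=1 payload=0x58=88: acc |= 88<<0 -> acc=88 shift=7
  byte[6]=0x93 cont=1 payload=0x13=19: acc |= 19<<7 -> acc=2520 shift=14
  byte[7]=0x08 cont=0 payload=0x08=8: acc |= 8<<14 -> acc=133592 shift=21 [end]
Varint 4: bytes[5:8] = D8 93 08 -> value 133592 (3 byte(s))
  byte[8]=0xB1 cont=1 payload=0x31=49: acc |= 49<<0 -> acc=49 shift=7
  byte[9]=0x8A cont=1 payload=0x0A=10: acc |= 10<<7 -> acc=1329 shift=14
  byte[10]=0x2C cont=0 payload=0x2C=44: acc |= 44<<14 -> acc=722225 shift=21 [end]
Varint 5: bytes[8:11] = B1 8A 2C -> value 722225 (3 byte(s))
  byte[11]=0x0A cont=0 payload=0x0A=10: acc |= 10<<0 -> acc=10 shift=7 [end]
Varint 6: bytes[11:12] = 0A -> value 10 (1 byte(s))

Answer: 1 3 1 3 3 1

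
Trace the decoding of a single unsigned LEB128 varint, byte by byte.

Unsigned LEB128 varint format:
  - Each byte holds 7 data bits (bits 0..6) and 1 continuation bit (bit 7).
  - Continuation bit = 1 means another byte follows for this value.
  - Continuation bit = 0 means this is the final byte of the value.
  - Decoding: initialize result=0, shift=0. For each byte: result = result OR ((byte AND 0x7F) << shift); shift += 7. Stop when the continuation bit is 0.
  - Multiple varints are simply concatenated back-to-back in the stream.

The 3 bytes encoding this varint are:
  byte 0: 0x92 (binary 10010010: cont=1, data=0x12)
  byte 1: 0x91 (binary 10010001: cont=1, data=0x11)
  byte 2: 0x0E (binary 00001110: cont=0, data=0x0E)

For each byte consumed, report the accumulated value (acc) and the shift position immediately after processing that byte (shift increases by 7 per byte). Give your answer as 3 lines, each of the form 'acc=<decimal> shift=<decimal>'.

Answer: acc=18 shift=7
acc=2194 shift=14
acc=231570 shift=21

Derivation:
byte 0=0x92: payload=0x12=18, contrib = 18<<0 = 18; acc -> 18, shift -> 7
byte 1=0x91: payload=0x11=17, contrib = 17<<7 = 2176; acc -> 2194, shift -> 14
byte 2=0x0E: payload=0x0E=14, contrib = 14<<14 = 229376; acc -> 231570, shift -> 21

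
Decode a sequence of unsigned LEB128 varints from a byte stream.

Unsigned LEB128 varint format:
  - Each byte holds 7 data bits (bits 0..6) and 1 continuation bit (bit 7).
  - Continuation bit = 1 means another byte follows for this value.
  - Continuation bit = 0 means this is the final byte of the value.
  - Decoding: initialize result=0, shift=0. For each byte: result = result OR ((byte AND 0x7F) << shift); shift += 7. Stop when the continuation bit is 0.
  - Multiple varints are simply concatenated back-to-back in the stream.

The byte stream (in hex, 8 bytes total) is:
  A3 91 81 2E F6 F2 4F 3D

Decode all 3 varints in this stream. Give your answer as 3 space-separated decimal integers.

  byte[0]=0xA3 cont=1 payload=0x23=35: acc |= 35<<0 -> acc=35 shift=7
  byte[1]=0x91 cont=1 payload=0x11=17: acc |= 17<<7 -> acc=2211 shift=14
  byte[2]=0x81 cont=1 payload=0x01=1: acc |= 1<<14 -> acc=18595 shift=21
  byte[3]=0x2E cont=0 payload=0x2E=46: acc |= 46<<21 -> acc=96487587 shift=28 [end]
Varint 1: bytes[0:4] = A3 91 81 2E -> value 96487587 (4 byte(s))
  byte[4]=0xF6 cont=1 payload=0x76=118: acc |= 118<<0 -> acc=118 shift=7
  byte[5]=0xF2 cont=1 payload=0x72=114: acc |= 114<<7 -> acc=14710 shift=14
  byte[6]=0x4F cont=0 payload=0x4F=79: acc |= 79<<14 -> acc=1309046 shift=21 [end]
Varint 2: bytes[4:7] = F6 F2 4F -> value 1309046 (3 byte(s))
  byte[7]=0x3D cont=0 payload=0x3D=61: acc |= 61<<0 -> acc=61 shift=7 [end]
Varint 3: bytes[7:8] = 3D -> value 61 (1 byte(s))

Answer: 96487587 1309046 61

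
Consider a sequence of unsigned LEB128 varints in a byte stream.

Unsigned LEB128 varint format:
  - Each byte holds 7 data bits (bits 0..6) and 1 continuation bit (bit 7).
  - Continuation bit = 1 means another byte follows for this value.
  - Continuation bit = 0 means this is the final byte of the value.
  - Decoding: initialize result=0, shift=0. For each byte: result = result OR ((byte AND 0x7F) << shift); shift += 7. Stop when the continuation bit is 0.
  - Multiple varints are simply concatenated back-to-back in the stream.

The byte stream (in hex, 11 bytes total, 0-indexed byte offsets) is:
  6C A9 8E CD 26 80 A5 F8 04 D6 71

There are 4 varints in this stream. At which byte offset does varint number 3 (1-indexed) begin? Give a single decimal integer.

  byte[0]=0x6C cont=0 payload=0x6C=108: acc |= 108<<0 -> acc=108 shift=7 [end]
Varint 1: bytes[0:1] = 6C -> value 108 (1 byte(s))
  byte[1]=0xA9 cont=1 payload=0x29=41: acc |= 41<<0 -> acc=41 shift=7
  byte[2]=0x8E cont=1 payload=0x0E=14: acc |= 14<<7 -> acc=1833 shift=14
  byte[3]=0xCD cont=1 payload=0x4D=77: acc |= 77<<14 -> acc=1263401 shift=21
  byte[4]=0x26 cont=0 payload=0x26=38: acc |= 38<<21 -> acc=80955177 shift=28 [end]
Varint 2: bytes[1:5] = A9 8E CD 26 -> value 80955177 (4 byte(s))
  byte[5]=0x80 cont=1 payload=0x00=0: acc |= 0<<0 -> acc=0 shift=7
  byte[6]=0xA5 cont=1 payload=0x25=37: acc |= 37<<7 -> acc=4736 shift=14
  byte[7]=0xF8 cont=1 payload=0x78=120: acc |= 120<<14 -> acc=1970816 shift=21
  byte[8]=0x04 cont=0 payload=0x04=4: acc |= 4<<21 -> acc=10359424 shift=28 [end]
Varint 3: bytes[5:9] = 80 A5 F8 04 -> value 10359424 (4 byte(s))
  byte[9]=0xD6 cont=1 payload=0x56=86: acc |= 86<<0 -> acc=86 shift=7
  byte[10]=0x71 cont=0 payload=0x71=113: acc |= 113<<7 -> acc=14550 shift=14 [end]
Varint 4: bytes[9:11] = D6 71 -> value 14550 (2 byte(s))

Answer: 5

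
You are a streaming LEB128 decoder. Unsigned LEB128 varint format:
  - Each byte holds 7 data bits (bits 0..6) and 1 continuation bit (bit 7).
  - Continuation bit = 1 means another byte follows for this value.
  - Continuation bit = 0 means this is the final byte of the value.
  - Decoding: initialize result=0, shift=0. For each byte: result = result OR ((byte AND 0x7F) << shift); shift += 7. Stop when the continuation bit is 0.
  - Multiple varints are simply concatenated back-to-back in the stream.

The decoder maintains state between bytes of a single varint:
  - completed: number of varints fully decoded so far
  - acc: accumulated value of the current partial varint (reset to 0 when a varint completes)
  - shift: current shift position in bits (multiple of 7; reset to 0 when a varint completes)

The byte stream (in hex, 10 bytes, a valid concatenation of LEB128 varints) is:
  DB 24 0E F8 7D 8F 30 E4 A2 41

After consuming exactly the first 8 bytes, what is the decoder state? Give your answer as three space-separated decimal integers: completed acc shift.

Answer: 4 100 7

Derivation:
byte[0]=0xDB cont=1 payload=0x5B: acc |= 91<<0 -> completed=0 acc=91 shift=7
byte[1]=0x24 cont=0 payload=0x24: varint #1 complete (value=4699); reset -> completed=1 acc=0 shift=0
byte[2]=0x0E cont=0 payload=0x0E: varint #2 complete (value=14); reset -> completed=2 acc=0 shift=0
byte[3]=0xF8 cont=1 payload=0x78: acc |= 120<<0 -> completed=2 acc=120 shift=7
byte[4]=0x7D cont=0 payload=0x7D: varint #3 complete (value=16120); reset -> completed=3 acc=0 shift=0
byte[5]=0x8F cont=1 payload=0x0F: acc |= 15<<0 -> completed=3 acc=15 shift=7
byte[6]=0x30 cont=0 payload=0x30: varint #4 complete (value=6159); reset -> completed=4 acc=0 shift=0
byte[7]=0xE4 cont=1 payload=0x64: acc |= 100<<0 -> completed=4 acc=100 shift=7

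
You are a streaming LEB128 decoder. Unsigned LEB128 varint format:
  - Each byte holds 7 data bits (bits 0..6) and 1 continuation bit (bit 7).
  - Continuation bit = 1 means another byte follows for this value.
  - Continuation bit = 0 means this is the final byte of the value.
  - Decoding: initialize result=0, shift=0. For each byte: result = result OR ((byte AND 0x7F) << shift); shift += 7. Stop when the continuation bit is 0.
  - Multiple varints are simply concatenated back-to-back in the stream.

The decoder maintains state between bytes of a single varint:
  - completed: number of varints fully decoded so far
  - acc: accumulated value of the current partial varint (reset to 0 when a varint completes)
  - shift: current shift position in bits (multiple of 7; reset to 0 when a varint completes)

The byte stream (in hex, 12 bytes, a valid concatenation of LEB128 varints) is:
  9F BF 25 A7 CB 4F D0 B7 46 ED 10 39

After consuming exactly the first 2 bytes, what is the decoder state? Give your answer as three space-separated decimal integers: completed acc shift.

byte[0]=0x9F cont=1 payload=0x1F: acc |= 31<<0 -> completed=0 acc=31 shift=7
byte[1]=0xBF cont=1 payload=0x3F: acc |= 63<<7 -> completed=0 acc=8095 shift=14

Answer: 0 8095 14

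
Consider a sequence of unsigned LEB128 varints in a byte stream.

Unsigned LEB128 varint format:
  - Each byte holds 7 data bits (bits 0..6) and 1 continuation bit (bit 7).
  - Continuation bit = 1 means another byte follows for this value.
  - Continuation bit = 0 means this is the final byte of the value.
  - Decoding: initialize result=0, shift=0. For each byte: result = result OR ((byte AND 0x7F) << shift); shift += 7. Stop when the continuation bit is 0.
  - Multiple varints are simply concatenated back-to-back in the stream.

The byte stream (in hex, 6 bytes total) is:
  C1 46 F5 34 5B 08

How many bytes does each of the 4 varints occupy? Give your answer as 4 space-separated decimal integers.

Answer: 2 2 1 1

Derivation:
  byte[0]=0xC1 cont=1 payload=0x41=65: acc |= 65<<0 -> acc=65 shift=7
  byte[1]=0x46 cont=0 payload=0x46=70: acc |= 70<<7 -> acc=9025 shift=14 [end]
Varint 1: bytes[0:2] = C1 46 -> value 9025 (2 byte(s))
  byte[2]=0xF5 cont=1 payload=0x75=117: acc |= 117<<0 -> acc=117 shift=7
  byte[3]=0x34 cont=0 payload=0x34=52: acc |= 52<<7 -> acc=6773 shift=14 [end]
Varint 2: bytes[2:4] = F5 34 -> value 6773 (2 byte(s))
  byte[4]=0x5B cont=0 payload=0x5B=91: acc |= 91<<0 -> acc=91 shift=7 [end]
Varint 3: bytes[4:5] = 5B -> value 91 (1 byte(s))
  byte[5]=0x08 cont=0 payload=0x08=8: acc |= 8<<0 -> acc=8 shift=7 [end]
Varint 4: bytes[5:6] = 08 -> value 8 (1 byte(s))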